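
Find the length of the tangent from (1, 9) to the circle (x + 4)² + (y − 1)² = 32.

Centre (−4, 1), r² = 32. |PO|² = (5)² + (8)² = 89.
Power of the point: PT² = |PO|² − r² = 57, so PT = √57.

√57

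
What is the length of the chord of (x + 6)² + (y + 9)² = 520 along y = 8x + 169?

Substitute y = 8x + 169:
65x² + 2860x + 31200 = 0  ⟹  x² + 44x + 480 = 0
x = −20 or x = −24, giving (−20, 9) and (−24, −23).
|(−20, 9) − (−24, −23)| = √((4)² + (32)²) = 4√65.

4√65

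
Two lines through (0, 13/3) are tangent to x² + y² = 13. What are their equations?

A line y − (13/3) = m(x − (0)) is tangent when its distance from (0, 0) is √13:
(0m − (−13/3))² = 13(m² + 1)
9m² − 4 = 0, so m = 2/3 or m = −2/3.
With m = 2/3: 2x − 3y = −13. With m = −2/3: 2x + 3y = 13.

2x − 3y = −13 and 2x + 3y = 13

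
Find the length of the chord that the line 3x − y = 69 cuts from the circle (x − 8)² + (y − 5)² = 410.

8√10

The distance from (8, 5) to the line is 50/√10, and r² = 410.
Half the chord is √(r² − d²) = √(160), so the full chord is 8√10.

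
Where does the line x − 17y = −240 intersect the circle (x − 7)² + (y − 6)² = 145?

Express y = (240 + x)/17 and substitute into the circle:
290x² − 3770x − 8700 = 0  ⟹  x² − 13x − 30 = 0
x = 15 or x = −2, giving (15, 15) and (−2, 14).

(−2, 14) and (15, 15)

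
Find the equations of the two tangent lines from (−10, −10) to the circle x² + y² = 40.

A line y − (−10) = m(x − (−10)) is tangent when its distance from (0, 0) is 2√10:
(10m − (10))² = 40(m² + 1)
3m² − 10m + 3 = 0, so m = 3 or m = 1/3.
Through (−10, −10) these give 3x − y = −20 and x − 3y = 20.

3x − y = −20 and x − 3y = 20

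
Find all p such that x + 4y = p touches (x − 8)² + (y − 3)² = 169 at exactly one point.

Tangency holds when the distance from the centre (8, 3) to the line equals the radius 13:
|1·8 + 4·3 − p| / √17 = 13
|p − (20)| = 13√17.

p = 20 ± 13√17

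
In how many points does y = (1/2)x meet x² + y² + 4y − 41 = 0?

Substituting the line into the circle gives 5x² + 8x − 164 = 0.
Discriminant = (8)² − 4·5·(−164) = 3344 > 0.
Two real roots: the line is a secant.

2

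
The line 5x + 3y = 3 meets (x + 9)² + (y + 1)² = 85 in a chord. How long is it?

√34

The distance from (−9, −1) to the line is 51/√34, and r² = 85.
Half the chord is √(r² − d²) = √(17/2), so the full chord is √34.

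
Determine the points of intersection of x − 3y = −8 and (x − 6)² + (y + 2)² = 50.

(1, 3) and (7, 5)

Express y = (8 + x)/3 and substitute into the circle:
10x² − 80x + 70 = 0  ⟹  x² − 8x + 7 = 0
x = 7 or x = 1, giving (7, 5) and (1, 3).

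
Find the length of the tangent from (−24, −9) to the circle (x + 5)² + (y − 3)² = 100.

9√5

The centre is (−5, 3) and r = 10. The square of the distance from P to the centre is 361 + 144 = 505.
By the tangent–radius right angle, tangent length = √(|PO|² − r²) = √405 = 9√5.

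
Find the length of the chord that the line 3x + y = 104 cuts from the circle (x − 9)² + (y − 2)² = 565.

From the line, y = −3x + 104. Substituting:
10x² − 630x + 9920 = 0  ⟹  x² − 63x + 992 = 0
x = 32 or x = 31, giving (32, 8) and (31, 11).
Chord length = distance between (32, 8) and (31, 11) = √10 = √10.

√10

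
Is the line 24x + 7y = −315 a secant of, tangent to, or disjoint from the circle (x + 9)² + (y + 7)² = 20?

secant

Substituting the line into the circle gives 625x² + 13650x + 73745 = 0.
Δ = 186322500 − 184362500 = 1960000.
Two real roots: the line is a secant.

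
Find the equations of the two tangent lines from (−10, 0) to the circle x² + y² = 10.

x + 3y = −10 and x − 3y = −10

Write the tangent as mx − y + (0 − m·(−10)) = 0 and set its distance from the centre to √10:
[m·(10) − (0)]² = 10(m² + 1)
9m² − 1 = 0, so m = −1/3 or m = 1/3.
Through (−10, 0) these give x + 3y = −10 and x − 3y = −10.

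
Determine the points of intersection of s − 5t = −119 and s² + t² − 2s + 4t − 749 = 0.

Express t = (119 + s)/5 and substitute into the circle:
26s² + 208s − 2184 = 0  ⟹  s² + 8s − 84 = 0
s = 6 or s = −14, giving (6, 25) and (−14, 21).

(−14, 21) and (6, 25)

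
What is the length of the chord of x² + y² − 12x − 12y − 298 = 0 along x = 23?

The distance from (6, 6) to the line is 17, and r² = 370.
Half the chord is √(r² − d²) = √(81), so the full chord is 18.

18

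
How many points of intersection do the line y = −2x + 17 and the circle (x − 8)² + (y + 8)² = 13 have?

0

Centre (8, −8), r² = 13. Distance² from centre to line = (−9)²/5 = 81/5.
Since d² > r², the line lies outside the circle.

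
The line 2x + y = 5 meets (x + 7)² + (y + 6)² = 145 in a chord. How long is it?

4√5

From the line, y = −2x + 5. Substituting:
5x² − 30x + 25 = 0  ⟹  x² − 6x + 5 = 0
x = 5 or x = 1, giving (5, −5) and (1, 3).
|(5, −5) − (1, 3)| = √((4)² + (−8)²) = 4√5.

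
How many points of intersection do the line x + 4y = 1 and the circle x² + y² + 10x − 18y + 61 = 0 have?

0

d² = (1·(−5) + 4·9 − (1))²/17 = 900/17; r² = 45.
Since d² > r², the line lies outside the circle.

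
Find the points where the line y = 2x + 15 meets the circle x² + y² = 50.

(−7, 1) and (−5, 5)

From the line, y = 2x + 15. Substituting:
5x² + 60x + 175 = 0  ⟹  x² + 12x + 35 = 0
x = −5 or x = −7, giving (−5, 5) and (−7, 1).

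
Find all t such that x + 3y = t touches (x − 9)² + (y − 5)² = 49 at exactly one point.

The line touches the circle iff its distance from (9, 5) is 7:
|1·9 + 3·5 − t| / √10 = 7
|t − (24)| = 7√10.

t = 24 ± 7√10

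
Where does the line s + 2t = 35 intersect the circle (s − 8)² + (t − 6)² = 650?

Express t = (35 − s)/2 and substitute into the circle:
5s² − 110s − 1815 = 0  ⟹  s² − 22s − 363 = 0
s = 33 or s = −11, giving (33, 1) and (−11, 23).

(−11, 23) and (33, 1)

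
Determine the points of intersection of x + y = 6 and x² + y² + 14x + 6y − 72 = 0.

From the line, y = −x + 6. Substituting:
2x² − 4x = 0  ⟹  x² − 2x = 0
x = 2 or x = 0, giving (2, 4) and (0, 6).

(0, 6) and (2, 4)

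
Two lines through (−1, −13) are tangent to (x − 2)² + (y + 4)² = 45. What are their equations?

Let a tangent through (−1, −13) have slope m. Its distance from (2, −4) must equal 3√5:
[m·(3) − (9)]² = 45(m² + 1)
2m² + 3m − 2 = 0, so m = 1/2 or m = −2.
With m = 1/2: x − 2y = 25. With m = −2: 2x + y = −15.

x − 2y = 25 and 2x + y = −15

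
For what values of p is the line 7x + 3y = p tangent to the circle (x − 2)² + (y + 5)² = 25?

The line touches the circle iff its distance from (2, −5) is 5:
|7·2 + 3·(−5) − p| / √58 = 5
|p − (−1)| = 5√58.

p = −1 ± 5√58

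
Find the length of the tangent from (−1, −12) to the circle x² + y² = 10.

3√15

With centre O = (0, 0), |OP|² = 145 and r² = 10.
By the tangent–radius right angle, tangent length = √(|PO|² − r²) = √135 = 3√15.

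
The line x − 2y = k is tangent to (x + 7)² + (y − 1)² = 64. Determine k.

For a tangent, require d(centre, line) = r = 8.
|1·(−7) − 2·1 − k| / √5 = 8
|k − (−9)| = 8√5.

k = −9 ± 8√5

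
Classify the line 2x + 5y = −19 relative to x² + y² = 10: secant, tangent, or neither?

neither

Centre (0, 0), r² = 10. Distance² from centre to line = (19)²/29 = 361/29.
Since d² > r², the line lies outside the circle.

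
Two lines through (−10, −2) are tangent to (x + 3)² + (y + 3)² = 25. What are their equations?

4x + 3y = −46 and 3x − 4y = −22

Write the tangent as mx − y + (−2 − m·(−10)) = 0 and set its distance from the centre to 5:
[m·(7) − (−1)]² = 25(m² + 1)
12m² + 7m − 12 = 0, so m = −4/3 or m = 3/4.
With m = −4/3: 4x + 3y = −46. With m = 3/4: 3x − 4y = −22.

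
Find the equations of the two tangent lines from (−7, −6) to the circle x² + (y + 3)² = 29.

5x − 2y = −23 and 2x + 5y = −44

A line y − (−6) = m(x − (−7)) is tangent when its distance from (0, −3) is √29:
(7m − (3))² = 29(m² + 1)
10m² − 21m − 10 = 0, so m = 5/2 or m = −2/5.
Through (−7, −6) these give 5x − 2y = −23 and 2x + 5y = −44.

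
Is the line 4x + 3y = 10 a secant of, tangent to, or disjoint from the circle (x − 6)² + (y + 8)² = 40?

secant

Substituting the line into the circle gives 25x² − 380x + 1120 = 0.
Δ = 144400 − 112000 = 32400.
Two real roots: the line is a secant.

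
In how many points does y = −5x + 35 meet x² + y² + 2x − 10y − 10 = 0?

0

Substituting the line into the circle gives 26x² − 298x + 865 = 0.
Discriminant = (−298)² − 4·26·(865) = −1156 < 0.
No real roots: the line does not meet the circle.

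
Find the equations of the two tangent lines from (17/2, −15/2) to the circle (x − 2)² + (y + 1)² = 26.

Let a tangent through (17/2, −15/2) have slope m. Its distance from (2, −1) must equal √26:
(−13/2m − (13/2))² = 26(m² + 1)
5m² + 26m + 5 = 0, so m = −1/5 or m = −5.
Through (17/2, −15/2) these give x + 5y = −29 and 5x + y = 35.

x + 5y = −29 and 5x + y = 35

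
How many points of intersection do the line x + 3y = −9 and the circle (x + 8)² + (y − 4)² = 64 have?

2

Substituting the line into the circle gives 10x² + 186x + 441 = 0.
Discriminant = (186)² − 4·10·(441) = 16956 > 0.
Two real roots: the line is a secant.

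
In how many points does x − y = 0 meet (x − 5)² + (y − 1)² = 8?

Substituting the line into the circle gives 2x² − 12x + 18 = 0.
Δ = 144 − 144 = 0.
A repeated root: the line is tangent.

1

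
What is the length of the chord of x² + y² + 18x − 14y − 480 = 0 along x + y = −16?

32√2

The distance from (−9, 7) to the line is 14/√2, and r² = 610.
Half the chord is √(r² − d²) = √(512), so the full chord is 32√2.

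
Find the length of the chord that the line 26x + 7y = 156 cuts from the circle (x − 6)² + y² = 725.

Substitute y = (156 − 26x)/7:
725x² − 8700x − 9425 = 0  ⟹  x² − 12x − 13 = 0
x = 13 or x = −1, giving (13, −26) and (−1, 26).
Chord length = distance between (13, −26) and (−1, 26) = √2900 = 10√29.

10√29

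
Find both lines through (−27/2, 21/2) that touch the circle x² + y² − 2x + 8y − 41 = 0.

Write the tangent as mx − y + (21/2 − m·(−27/2)) = 0 and set its distance from the centre to √58:
[m·(29/2) − (−29/2)]² = 58(m² + 1)
21m² + 58m + 21 = 0, so m = −7/3 or m = −3/7.
Through (−27/2, 21/2) these give 7x + 3y = −63 and 3x + 7y = 33.

7x + 3y = −63 and 3x + 7y = 33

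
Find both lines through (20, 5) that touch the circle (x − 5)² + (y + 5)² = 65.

A line y − (5) = m(x − (20)) is tangent when its distance from (5, −5) is √65:
[m·(−15) − (−10)]² = 65(m² + 1)
32m² − 60m + 7 = 0, so m = 1/8 or m = 7/4.
With m = 1/8: x − 8y = −20. With m = 7/4: 7x − 4y = 120.

x − 8y = −20 and 7x − 4y = 120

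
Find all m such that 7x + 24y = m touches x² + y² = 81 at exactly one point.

m = −225 or m = 225

Tangency holds when the distance from the centre (0, 0) to the line equals the radius 9:
|7·0 + 24·0 − m| / √625 = 9
|m| = 9·25, so m = 225 or m = −225.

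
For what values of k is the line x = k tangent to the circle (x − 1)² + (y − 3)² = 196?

Tangency holds when the distance from the centre (1, 3) to the line equals the radius 14:
|1·1 + 0·3 − k| / √1 = 14
|k − (1)| = 14, so k = 15 or k = −13.

k = −13 or k = 15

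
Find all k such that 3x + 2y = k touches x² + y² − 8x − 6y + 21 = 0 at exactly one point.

k = 18 ± 2√13

Tangency holds when the distance from the centre (4, 3) to the line equals the radius 2:
|3·4 + 2·3 − k| / √13 = 2
|k − (18)| = 2√13.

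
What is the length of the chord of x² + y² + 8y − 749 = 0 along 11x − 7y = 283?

3√170

Centre (0, −4), r² = 765. Perpendicular distance d from centre to line = |−255| / √170 = 255/√170.
Half the chord is √(r² − d²) = √(765/2), so the full chord is 3√170.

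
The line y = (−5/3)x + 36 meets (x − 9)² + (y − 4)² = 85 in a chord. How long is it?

Substitute y = (108 − 5x)/3:
34x² − 1122x + 9180 = 0  ⟹  x² − 33x + 270 = 0
x = 18 or x = 15, giving (18, 6) and (15, 11).
|(18, 6) − (15, 11)| = √((3)² + (−5)²) = √34.

√34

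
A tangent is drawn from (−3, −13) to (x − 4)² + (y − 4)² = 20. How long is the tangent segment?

√318

The centre is (4, 4) and r = 2√5. The square of the distance from P to the centre is 49 + 289 = 338.
The tangent meets the radius at right angles, so tangent² = |PO|² − r² = 338 − 20 = 318.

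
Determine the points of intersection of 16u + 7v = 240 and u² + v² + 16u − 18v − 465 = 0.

(1, 32) and (15, 0)

From the line, v = (240 − 16u)/7. Substituting:
305u² − 4880u + 4575 = 0  ⟹  u² − 16u + 15 = 0
u = 15 or u = 1, giving (15, 0) and (1, 32).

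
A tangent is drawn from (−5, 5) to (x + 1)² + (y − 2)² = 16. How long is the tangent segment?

3

Centre (−1, 2), r² = 16. |PO|² = (−4)² + (3)² = 25.
By the tangent–radius right angle, tangent length = √(|PO|² − r²) = √9 = 3.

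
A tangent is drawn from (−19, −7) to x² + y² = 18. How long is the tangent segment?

The centre is (0, 0) and r = 3√2. The square of the distance from P to the centre is 361 + 49 = 410.
The tangent meets the radius at right angles, so tangent² = |PO|² − r² = 410 − 18 = 392.

14√2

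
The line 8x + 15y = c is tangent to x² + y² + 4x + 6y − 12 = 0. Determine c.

c = −146 or c = 24

Tangency holds when the distance from the centre (−2, −3) to the line equals the radius 5:
|8·(−2) + 15·(−3) − c| / √289 = 5
|c − (−61)| = 5·17, so c = 24 or c = −146.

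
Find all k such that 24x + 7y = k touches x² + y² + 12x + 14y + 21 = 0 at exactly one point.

k = −393 or k = 7

For a tangent, require d(centre, line) = r = 8.
|24·(−6) + 7·(−7) − k| / √625 = 8
|k − (−193)| = 8·25, so k = 7 or k = −393.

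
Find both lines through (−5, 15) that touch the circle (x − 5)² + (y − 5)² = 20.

2x + y = 5 and x + 2y = 25

A line y − (15) = m(x − (−5)) is tangent when its distance from (5, 5) is 2√5:
[m·(10) − (−10)]² = 20(m² + 1)
2m² + 5m + 2 = 0, so m = −2 or m = −1/2.
Through (−5, 15) these give 2x + y = 5 and x + 2y = 25.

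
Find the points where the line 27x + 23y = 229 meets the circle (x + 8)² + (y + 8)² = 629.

Express y = (229 − 27x)/23 and substitute into the circle:
1258x² − 13838x − 128316 = 0  ⟹  x² − 11x − 102 = 0
x = 17 or x = −6, giving (17, −10) and (−6, 17).

(−6, 17) and (17, −10)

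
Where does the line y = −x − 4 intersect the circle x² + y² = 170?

(−11, 7) and (7, −11)

Substitute y = −x − 4:
2x² + 8x − 154 = 0  ⟹  x² + 4x − 77 = 0
x = 7 or x = −11, giving (7, −11) and (−11, 7).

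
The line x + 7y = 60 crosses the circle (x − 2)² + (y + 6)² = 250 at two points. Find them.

(−3, 9) and (11, 7)

Substitute y = (60 − x)/7:
50x² − 400x − 1650 = 0  ⟹  x² − 8x − 33 = 0
x = 11 or x = −3, giving (11, 7) and (−3, 9).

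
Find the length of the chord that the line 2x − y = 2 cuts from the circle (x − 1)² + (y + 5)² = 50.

Express y = 2x − 2 and substitute into the circle:
5x² + 10x − 40 = 0  ⟹  x² + 2x − 8 = 0
x = 2 or x = −4, giving (2, 2) and (−4, −10).
|(2, 2) − (−4, −10)| = √((6)² + (12)²) = 6√5.

6√5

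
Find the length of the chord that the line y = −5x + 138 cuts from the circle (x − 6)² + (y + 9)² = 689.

The distance from (6, −9) to the line is 117/√26, and r² = 689.
Half the chord is √(r² − d²) = √(325/2), so the full chord is 5√26.

5√26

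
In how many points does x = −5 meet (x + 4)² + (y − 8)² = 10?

d² = (1·(−4) + 0·8 − (−5))² = 1; r² = 10.
Since d² < r², the line cuts the circle twice.

2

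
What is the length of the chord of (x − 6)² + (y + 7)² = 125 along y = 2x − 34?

8√5

The distance from (6, −7) to the line is 15/√5, and r² = 125.
Half the chord is √(r² − d²) = √(80), so the full chord is 8√5.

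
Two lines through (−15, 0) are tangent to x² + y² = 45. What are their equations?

A line y − (0) = m(x − (−15)) is tangent when its distance from (0, 0) is 3√5:
(15m − (0))² = 45(m² + 1)
4m² − 1 = 0, so m = 1/2 or m = −1/2.
Through (−15, 0) these give x − 2y = −15 and x + 2y = −15.

x − 2y = −15 and x + 2y = −15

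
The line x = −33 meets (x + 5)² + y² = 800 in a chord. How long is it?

Centre (−5, 0), r² = 800. Perpendicular distance d from centre to line = |28| / √1 = 28.
Chord = 2√(r² − d²) = 2·√(16) = 8.

8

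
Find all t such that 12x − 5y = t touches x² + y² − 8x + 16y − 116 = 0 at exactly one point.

The line touches the circle iff its distance from (4, −8) is 14:
|12·4 − 5·(−8) − t| / √169 = 14
|t − (88)| = 14·13, so t = 270 or t = −94.

t = −94 or t = 270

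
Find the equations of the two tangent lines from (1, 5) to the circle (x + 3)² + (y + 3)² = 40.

Let a tangent through (1, 5) have slope m. Its distance from (−3, −3) must equal 2√10:
[m·(−4) − (−8)]² = 40(m² + 1)
3m² + 8m − 3 = 0, so m = 1/3 or m = −3.
With m = 1/3: x − 3y = −14. With m = −3: 3x + y = 8.

x − 3y = −14 and 3x + y = 8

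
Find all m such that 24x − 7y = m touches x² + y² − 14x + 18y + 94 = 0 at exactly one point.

Tangency holds when the distance from the centre (7, −9) to the line equals the radius 6:
|24·7 − 7·(−9) − m| / √625 = 6
|m − (231)| = 6·25, so m = 381 or m = 81.

m = 81 or m = 381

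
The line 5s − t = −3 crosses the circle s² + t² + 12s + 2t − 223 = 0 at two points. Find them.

(−4, −17) and (2, 13)

Substitute t = 5s + 3:
26s² + 52s − 208 = 0  ⟹  s² + 2s − 8 = 0
s = 2 or s = −4, giving (2, 13) and (−4, −17).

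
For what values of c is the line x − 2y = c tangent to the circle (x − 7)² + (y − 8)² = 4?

The line touches the circle iff its distance from (7, 8) is 2:
|1·7 − 2·8 − c| / √5 = 2
|c − (−9)| = 2√5.

c = −9 ± 2√5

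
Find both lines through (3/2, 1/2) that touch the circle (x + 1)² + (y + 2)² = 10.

3x + y = 5 and x + 3y = 3

A line y − (1/2) = m(x − (3/2)) is tangent when its distance from (−1, −2) is √10:
[m·(−5/2) − (−5/2)]² = 10(m² + 1)
3m² + 10m + 3 = 0, so m = −3 or m = −1/3.
Through (3/2, 1/2) these give 3x + y = 5 and x + 3y = 3.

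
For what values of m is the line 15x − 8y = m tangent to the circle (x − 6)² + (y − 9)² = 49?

The line touches the circle iff its distance from (6, 9) is 7:
|15·6 − 8·9 − m| / √289 = 7
|m − (18)| = 7·17, so m = 137 or m = −101.

m = −101 or m = 137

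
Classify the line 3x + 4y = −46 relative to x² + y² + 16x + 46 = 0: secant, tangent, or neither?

Centre (−8, 0), r² = 18. Distance² from centre to line = (22)²/25 = 484/25.
Since d² > r², the line lies outside the circle.

neither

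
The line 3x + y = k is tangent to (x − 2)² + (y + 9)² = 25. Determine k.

Tangency holds when the distance from the centre (2, −9) to the line equals the radius 5:
|3·2 + 1·(−9) − k| / √10 = 5
|k − (−3)| = 5√10.

k = −3 ± 5√10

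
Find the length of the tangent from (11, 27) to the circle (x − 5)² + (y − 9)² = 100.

2√65

The centre is (5, 9) and r = 10. The square of the distance from P to the centre is 36 + 324 = 360.
Power of the point: PT² = |PO|² − r² = 260, so PT = 2√65.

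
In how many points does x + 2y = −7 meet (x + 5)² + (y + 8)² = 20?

0

Substituting the line into the circle gives 5x² + 22x + 101 = 0.
Discriminant = (22)² − 4·5·(101) = −1536 < 0.
No real roots: the line does not meet the circle.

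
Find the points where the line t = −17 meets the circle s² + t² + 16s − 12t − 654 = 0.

From the line, t = −17. Substituting:
s² + 16s − 161 = 0
s = 7 or s = −23, giving (7, −17) and (−23, −17).

(−23, −17) and (7, −17)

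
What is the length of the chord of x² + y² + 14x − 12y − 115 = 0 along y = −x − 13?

16√2

From the line, y = −x − 13. Substituting:
2x² + 52x + 210 = 0  ⟹  x² + 26x + 105 = 0
x = −5 or x = −21, giving (−5, −8) and (−21, 8).
|(−5, −8) − (−21, 8)| = √((16)² + (−16)²) = 16√2.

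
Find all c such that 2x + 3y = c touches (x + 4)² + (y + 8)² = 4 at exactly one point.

For a tangent, require d(centre, line) = r = 2.
|2·(−4) + 3·(−8) − c| / √13 = 2
|c − (−32)| = 2√13.

c = −32 ± 2√13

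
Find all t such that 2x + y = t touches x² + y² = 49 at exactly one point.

The line touches the circle iff its distance from (0, 0) is 7:
|2·0 + 1·0 − t| / √5 = 7
|t| = 7√5.

t = ±7√5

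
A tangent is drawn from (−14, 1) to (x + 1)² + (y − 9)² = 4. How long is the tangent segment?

Centre (−1, 9), r² = 4. |PO|² = (−13)² + (−8)² = 233.
By the tangent–radius right angle, tangent length = √(|PO|² − r²) = √229.

√229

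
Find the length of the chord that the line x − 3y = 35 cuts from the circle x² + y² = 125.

From the line, y = (−35 + x)/3. Substituting:
10x² − 70x + 100 = 0  ⟹  x² − 7x + 10 = 0
x = 5 or x = 2, giving (5, −10) and (2, −11).
Chord length = distance between (5, −10) and (2, −11) = √10 = √10.

√10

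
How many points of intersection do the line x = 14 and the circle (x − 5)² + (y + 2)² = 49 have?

0

Substituting the line into the circle gives y² + 4y + 36 = 0.
Δ = 16 − 144 = −128.
No real roots: the line does not meet the circle.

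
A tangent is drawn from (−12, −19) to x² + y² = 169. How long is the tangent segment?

4√21

With centre O = (0, 0), |OP|² = 505 and r² = 169.
The tangent meets the radius at right angles, so tangent² = |PO|² − r² = 505 − 169 = 336.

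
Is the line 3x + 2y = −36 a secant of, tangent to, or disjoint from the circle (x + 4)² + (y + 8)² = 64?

Substituting the line into the circle gives 13x² + 152x + 208 = 0.
Discriminant = (152)² − 4·13·(208) = 12288 > 0.
Two real roots: the line is a secant.

secant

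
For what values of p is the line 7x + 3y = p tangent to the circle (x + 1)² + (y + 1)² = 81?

p = −10 ± 9√58

For a tangent, require d(centre, line) = r = 9.
|7·(−1) + 3·(−1) − p| / √58 = 9
|p − (−10)| = 9√58.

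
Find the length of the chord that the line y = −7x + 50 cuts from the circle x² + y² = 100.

10√2

The distance from (0, 0) to the line is 50/√50, and r² = 100.
Half the chord is √(r² − d²) = √(50), so the full chord is 10√2.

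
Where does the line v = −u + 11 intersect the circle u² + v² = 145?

(−1, 12) and (12, −1)

Substitute v = −u + 11:
2u² − 22u − 24 = 0  ⟹  u² − 11u − 12 = 0
u = 12 or u = −1, giving (12, −1) and (−1, 12).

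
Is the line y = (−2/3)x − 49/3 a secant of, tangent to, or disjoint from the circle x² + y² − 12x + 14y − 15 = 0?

disjoint

Centre (6, −7), r² = 100. Distance² from centre to line = (40)²/13 = 1600/13.
Since d² > r², the line lies outside the circle.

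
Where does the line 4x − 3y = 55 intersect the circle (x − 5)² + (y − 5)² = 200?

From the line, y = (−55 + 4x)/3. Substituting:
25x² − 650x + 3325 = 0  ⟹  x² − 26x + 133 = 0
x = 19 or x = 7, giving (19, 7) and (7, −9).

(7, −9) and (19, 7)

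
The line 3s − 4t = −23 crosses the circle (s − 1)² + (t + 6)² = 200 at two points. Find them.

(−13, −4) and (3, 8)

Substitute t = (23 + 3s)/4:
25s² + 250s − 975 = 0  ⟹  s² + 10s − 39 = 0
s = 3 or s = −13, giving (3, 8) and (−13, −4).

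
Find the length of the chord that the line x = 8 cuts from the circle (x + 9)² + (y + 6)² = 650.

38

The line gives x = 8. Substituting into the circle:
y² + 12y − 325 = 0
y = 13 or y = −25, giving (8, 13) and (8, −25).
|(8, 13) − (8, −25)| = √((0)² + (38)²) = 38.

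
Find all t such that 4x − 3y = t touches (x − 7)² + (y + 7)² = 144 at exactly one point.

t = −11 or t = 109

For a tangent, require d(centre, line) = r = 12.
|4·7 − 3·(−7) − t| / √25 = 12
|t − (49)| = 12·5, so t = 109 or t = −11.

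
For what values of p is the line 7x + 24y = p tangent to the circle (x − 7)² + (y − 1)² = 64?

p = −127 or p = 273

For a tangent, require d(centre, line) = r = 8.
|7·7 + 24·1 − p| / √625 = 8
|p − (73)| = 8·25, so p = 273 or p = −127.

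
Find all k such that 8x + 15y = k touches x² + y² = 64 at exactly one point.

k = −136 or k = 136

Tangency holds when the distance from the centre (0, 0) to the line equals the radius 8:
|8·0 + 15·0 − k| / √289 = 8
|k| = 8·17, so k = 136 or k = −136.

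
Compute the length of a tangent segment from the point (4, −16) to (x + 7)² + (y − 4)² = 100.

The centre is (−7, 4) and r = 10. The square of the distance from P to the centre is 121 + 400 = 521.
The tangent meets the radius at right angles, so tangent² = |PO|² − r² = 521 − 100 = 421.

√421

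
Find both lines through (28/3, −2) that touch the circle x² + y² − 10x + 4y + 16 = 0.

Write the tangent as mx − y + (−2 − m·(28/3)) = 0 and set its distance from the centre to √13:
(−13/3m − (0))² = 13(m² + 1)
4m² − 9 = 0, so m = 3/2 or m = −3/2.
Through (28/3, −2) these give 3x − 2y = 32 and 3x + 2y = 24.

3x − 2y = 32 and 3x + 2y = 24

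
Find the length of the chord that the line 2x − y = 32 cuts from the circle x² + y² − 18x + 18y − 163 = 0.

16√5

From the line, y = 2x − 32. Substituting:
5x² − 110x + 285 = 0  ⟹  x² − 22x + 57 = 0
x = 19 or x = 3, giving (19, 6) and (3, −26).
|(19, 6) − (3, −26)| = √((16)² + (32)²) = 16√5.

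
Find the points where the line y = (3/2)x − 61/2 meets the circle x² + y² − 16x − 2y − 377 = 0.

(7, −20) and (27, 10)

Express y = (−61 + 3x)/2 and substitute into the circle:
13x² − 442x + 2457 = 0  ⟹  x² − 34x + 189 = 0
x = 27 or x = 7, giving (27, 10) and (7, −20).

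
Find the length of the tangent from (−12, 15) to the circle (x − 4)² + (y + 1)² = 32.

4√30

The centre is (4, −1) and r = 4√2. The square of the distance from P to the centre is 256 + 256 = 512.
Power of the point: PT² = |PO|² − r² = 480, so PT = 4√30.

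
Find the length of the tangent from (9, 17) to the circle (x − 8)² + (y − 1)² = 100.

Centre (8, 1), r² = 100. |PO|² = (1)² + (16)² = 257.
The tangent meets the radius at right angles, so tangent² = |PO|² − r² = 257 − 100 = 157.

√157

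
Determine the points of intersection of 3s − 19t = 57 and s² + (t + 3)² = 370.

Substitute t = (−57 + 3s)/19:
370s² − 133570 = 0  ⟹  s² − 361 = 0
s = 19 or s = −19, giving (19, 0) and (−19, −6).

(−19, −6) and (19, 0)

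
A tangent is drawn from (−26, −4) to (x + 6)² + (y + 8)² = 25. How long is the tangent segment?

With centre O = (−6, −8), |OP|² = 416 and r² = 25.
Power of the point: PT² = |PO|² − r² = 391, so PT = √391.

√391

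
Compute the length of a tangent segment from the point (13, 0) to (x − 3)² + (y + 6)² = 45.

With centre O = (3, −6), |OP|² = 136 and r² = 45.
By the tangent–radius right angle, tangent length = √(|PO|² − r²) = √91.

√91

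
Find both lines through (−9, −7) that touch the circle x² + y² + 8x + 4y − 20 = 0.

Let a tangent through (−9, −7) have slope m. Its distance from (−4, −2) must equal 2√10:
(5m − (5))² = 40(m² + 1)
3m² + 10m + 3 = 0, so m = −3 or m = −1/3.
With m = −3: 3x + y = −34. With m = −1/3: x + 3y = −30.

3x + y = −34 and x + 3y = −30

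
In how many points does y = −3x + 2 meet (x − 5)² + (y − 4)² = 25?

d² = (3·5 + 1·4 − (2))²/10 = 289/10; r² = 25.
Since d² > r², the line lies outside the circle.

0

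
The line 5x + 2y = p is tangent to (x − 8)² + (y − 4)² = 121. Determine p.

p = 48 ± 11√29

For a tangent, require d(centre, line) = r = 11.
|5·8 + 2·4 − p| / √29 = 11
|p − (48)| = 11√29.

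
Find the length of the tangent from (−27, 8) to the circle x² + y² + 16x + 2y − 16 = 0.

The centre is (−8, −1) and r = 9. The square of the distance from P to the centre is 361 + 81 = 442.
By the tangent–radius right angle, tangent length = √(|PO|² − r²) = √361 = 19.

19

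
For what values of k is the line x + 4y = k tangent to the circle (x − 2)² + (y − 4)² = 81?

For a tangent, require d(centre, line) = r = 9.
|1·2 + 4·4 − k| / √17 = 9
|k − (18)| = 9√17.

k = 18 ± 9√17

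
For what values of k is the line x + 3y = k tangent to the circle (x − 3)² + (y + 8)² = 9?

For a tangent, require d(centre, line) = r = 3.
|1·3 + 3·(−8) − k| / √10 = 3
|k − (−21)| = 3√10.

k = −21 ± 3√10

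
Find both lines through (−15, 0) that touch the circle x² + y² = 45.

x − 2y = −15 and x + 2y = −15

Let a tangent through (−15, 0) have slope m. Its distance from (0, 0) must equal 3√5:
[m·(15) − (0)]² = 45(m² + 1)
4m² − 1 = 0, so m = 1/2 or m = −1/2.
Through (−15, 0) these give x − 2y = −15 and x + 2y = −15.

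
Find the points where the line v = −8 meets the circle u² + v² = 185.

(−11, −8) and (11, −8)

From the line, v = −8. Substituting:
u² − 121 = 0
u = 11 or u = −11, giving (11, −8) and (−11, −8).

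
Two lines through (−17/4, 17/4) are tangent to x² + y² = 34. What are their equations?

Let a tangent through (−17/4, 17/4) have slope m. Its distance from (0, 0) must equal √34:
[m·(17/4) − (−17/4)]² = 34(m² + 1)
15m² − 34m + 15 = 0, so m = 3/5 or m = 5/3.
Through (−17/4, 17/4) these give 3x − 5y = −34 and 5x − 3y = −34.

3x − 5y = −34 and 5x − 3y = −34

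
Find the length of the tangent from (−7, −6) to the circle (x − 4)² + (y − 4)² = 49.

Centre (4, 4), r² = 49. |PO|² = (−11)² + (−10)² = 221.
The tangent meets the radius at right angles, so tangent² = |PO|² − r² = 221 − 49 = 172.

2√43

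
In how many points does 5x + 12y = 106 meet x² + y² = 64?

Centre (0, 0), r² = 64. Distance² from centre to line = (−106)²/169 = 11236/169.
Since d² > r², the line lies outside the circle.

0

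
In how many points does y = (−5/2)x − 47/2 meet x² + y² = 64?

0

Substituting the line into the circle gives 29x² + 470x + 1953 = 0.
Δ = 220900 − 226548 = −5648.
No real roots: the line does not meet the circle.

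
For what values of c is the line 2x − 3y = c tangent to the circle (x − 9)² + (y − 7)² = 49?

Tangency holds when the distance from the centre (9, 7) to the line equals the radius 7:
|2·9 − 3·7 − c| / √13 = 7
|c − (−3)| = 7√13.

c = −3 ± 7√13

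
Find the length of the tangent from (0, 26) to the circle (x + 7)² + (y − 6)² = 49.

With centre O = (−7, 6), |OP|² = 449 and r² = 49.
By the tangent–radius right angle, tangent length = √(|PO|² − r²) = √400 = 20.

20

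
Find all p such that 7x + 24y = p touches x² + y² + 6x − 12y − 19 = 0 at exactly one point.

p = −77 or p = 323

Tangency holds when the distance from the centre (−3, 6) to the line equals the radius 8:
|7·(−3) + 24·6 − p| / √625 = 8
|p − (123)| = 8·25, so p = 323 or p = −77.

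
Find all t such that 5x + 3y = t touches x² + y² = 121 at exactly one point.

t = ±11√34

The line touches the circle iff its distance from (0, 0) is 11:
|5·0 + 3·0 − t| / √34 = 11
|t| = 11√34.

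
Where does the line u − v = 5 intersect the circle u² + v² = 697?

From the line, v = u − 5. Substituting:
2u² − 10u − 672 = 0  ⟹  u² − 5u − 336 = 0
u = 21 or u = −16, giving (21, 16) and (−16, −21).

(−16, −21) and (21, 16)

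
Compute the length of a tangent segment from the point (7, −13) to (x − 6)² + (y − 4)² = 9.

With centre O = (6, 4), |OP|² = 290 and r² = 9.
By the tangent–radius right angle, tangent length = √(|PO|² − r²) = √281.

√281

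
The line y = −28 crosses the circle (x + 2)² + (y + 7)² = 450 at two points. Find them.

(−5, −28) and (1, −28)

From the line, y = −28. Substituting:
x² + 4x − 5 = 0
x = 1 or x = −5, giving (1, −28) and (−5, −28).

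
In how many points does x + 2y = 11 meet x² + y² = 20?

0

Centre (0, 0), r² = 20. Distance² from centre to line = (−11)²/5 = 121/5.
Since d² > r², the line lies outside the circle.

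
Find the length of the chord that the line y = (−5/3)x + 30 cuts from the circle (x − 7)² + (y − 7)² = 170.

4√34

Express y = (90 − 5x)/3 and substitute into the circle:
34x² − 816x + 3672 = 0  ⟹  x² − 24x + 108 = 0
x = 18 or x = 6, giving (18, 0) and (6, 20).
Chord length = distance between (18, 0) and (6, 20) = √544 = 4√34.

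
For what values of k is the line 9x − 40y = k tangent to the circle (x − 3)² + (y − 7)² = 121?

k = −704 or k = 198

The line touches the circle iff its distance from (3, 7) is 11:
|9·3 − 40·7 − k| / √1681 = 11
|k − (−253)| = 11·41, so k = 198 or k = −704.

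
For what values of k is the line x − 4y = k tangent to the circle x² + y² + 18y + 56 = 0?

The line touches the circle iff its distance from (0, −9) is 5:
|1·0 − 4·(−9) − k| / √17 = 5
|k − (36)| = 5√17.

k = 36 ± 5√17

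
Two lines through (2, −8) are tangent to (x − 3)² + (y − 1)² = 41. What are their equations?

5x + 4y = −22 and 4x − 5y = 48

A line y − (−8) = m(x − (2)) is tangent when its distance from (3, 1) is √41:
(1m − (9))² = 41(m² + 1)
20m² + 9m − 20 = 0, so m = −5/4 or m = 4/5.
Through (2, −8) these give 5x + 4y = −22 and 4x − 5y = 48.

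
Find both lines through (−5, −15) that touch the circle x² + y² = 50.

Let a tangent through (−5, −15) have slope m. Its distance from (0, 0) must equal 5√2:
[m·(5) − (15)]² = 50(m² + 1)
m² + 6m − 7 = 0, so m = −7 or m = 1.
Through (−5, −15) these give 7x + y = −50 and x − y = 10.

7x + y = −50 and x − y = 10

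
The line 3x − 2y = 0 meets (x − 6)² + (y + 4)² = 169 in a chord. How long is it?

Centre (6, −4), r² = 169. Perpendicular distance d from centre to line = |26| / √13 = 26/√13.
Half the chord is √(r² − d²) = √(117), so the full chord is 6√13.

6√13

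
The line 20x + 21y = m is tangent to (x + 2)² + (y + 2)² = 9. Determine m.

The line touches the circle iff its distance from (−2, −2) is 3:
|20·(−2) + 21·(−2) − m| / √841 = 3
|m − (−82)| = 3·29, so m = 5 or m = −169.

m = −169 or m = 5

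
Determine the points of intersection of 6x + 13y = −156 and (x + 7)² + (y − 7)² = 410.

(−26, 0) and (0, −12)

From the line, y = (−156 − 6x)/13. Substituting:
205x² + 5330x = 0  ⟹  x² + 26x = 0
x = 0 or x = −26, giving (0, −12) and (−26, 0).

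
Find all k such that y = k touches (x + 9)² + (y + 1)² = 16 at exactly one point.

Tangency holds when the distance from the centre (−9, −1) to the line equals the radius 4:
|0·(−9) + 1·(−1) − k| / √1 = 4
|k − (−1)| = 4, so k = 3 or k = −5.

k = −5 or k = 3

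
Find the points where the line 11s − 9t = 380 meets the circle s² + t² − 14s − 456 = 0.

Substitute t = (−380 + 11s)/9:
202s² − 9494s + 107464 = 0  ⟹  s² − 47s + 532 = 0
s = 28 or s = 19, giving (28, −8) and (19, −19).

(19, −19) and (28, −8)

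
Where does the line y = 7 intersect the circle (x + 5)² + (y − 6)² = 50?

(−12, 7) and (2, 7)

Substitute y = 7:
x² + 10x − 24 = 0
x = 2 or x = −12, giving (2, 7) and (−12, 7).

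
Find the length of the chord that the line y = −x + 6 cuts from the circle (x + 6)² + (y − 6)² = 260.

22√2

Express y = −x + 6 and substitute into the circle:
2x² + 12x − 224 = 0  ⟹  x² + 6x − 112 = 0
x = 8 or x = −14, giving (8, −2) and (−14, 20).
Chord length = distance between (8, −2) and (−14, 20) = √968 = 22√2.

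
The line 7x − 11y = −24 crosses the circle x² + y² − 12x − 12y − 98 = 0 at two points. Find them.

Substitute y = (24 + 7x)/11:
170x² − 2040x − 14450 = 0  ⟹  x² − 12x − 85 = 0
x = 17 or x = −5, giving (17, 13) and (−5, −1).

(−5, −1) and (17, 13)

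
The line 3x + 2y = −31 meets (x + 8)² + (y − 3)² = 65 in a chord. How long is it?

The distance from (−8, 3) to the line is 13/√13, and r² = 65.
Half the chord is √(r² − d²) = √(52), so the full chord is 4√13.

4√13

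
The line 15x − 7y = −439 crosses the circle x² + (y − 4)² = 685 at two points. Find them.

From the line, y = (439 + 15x)/7. Substituting:
274x² + 12330x + 135356 = 0  ⟹  x² + 45x + 494 = 0
x = −19 or x = −26, giving (−19, 22) and (−26, 7).

(−26, 7) and (−19, 22)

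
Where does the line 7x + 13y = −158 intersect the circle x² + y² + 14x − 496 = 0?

(−30, 4) and (9, −17)

Substitute y = (−158 − 7x)/13:
218x² + 4578x − 58860 = 0  ⟹  x² + 21x − 270 = 0
x = 9 or x = −30, giving (9, −17) and (−30, 4).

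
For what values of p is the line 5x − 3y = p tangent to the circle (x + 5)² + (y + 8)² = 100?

p = −1 ± 10√34

For a tangent, require d(centre, line) = r = 10.
|5·(−5) − 3·(−8) − p| / √34 = 10
|p − (−1)| = 10√34.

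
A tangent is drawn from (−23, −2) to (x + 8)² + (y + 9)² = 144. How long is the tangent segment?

With centre O = (−8, −9), |OP|² = 274 and r² = 144.
By the tangent–radius right angle, tangent length = √(|PO|² − r²) = √130.

√130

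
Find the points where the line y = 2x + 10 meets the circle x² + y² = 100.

Substitute y = 2x + 10:
5x² + 40x = 0  ⟹  x² + 8x = 0
x = 0 or x = −8, giving (0, 10) and (−8, −6).

(−8, −6) and (0, 10)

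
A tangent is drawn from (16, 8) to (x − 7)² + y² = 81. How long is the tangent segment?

The centre is (7, 0) and r = 9. The square of the distance from P to the centre is 81 + 64 = 145.
The tangent meets the radius at right angles, so tangent² = |PO|² − r² = 145 − 81 = 64.

8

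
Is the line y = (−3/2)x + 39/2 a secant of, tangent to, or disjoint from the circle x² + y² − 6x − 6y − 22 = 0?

d² = (3·3 + 2·3 − (39))²/13 = 576/13; r² = 40.
Since d² > r², the line lies outside the circle.

disjoint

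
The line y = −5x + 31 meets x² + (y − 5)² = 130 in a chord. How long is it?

Centre (0, 5), r² = 130. Perpendicular distance d from centre to line = |−26| / √26 = 26/√26.
Half the chord is √(r² − d²) = √(104), so the full chord is 4√26.

4√26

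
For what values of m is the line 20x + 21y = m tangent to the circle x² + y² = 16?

The line touches the circle iff its distance from (0, 0) is 4:
|20·0 + 21·0 − m| / √841 = 4
|m| = 4·29, so m = 116 or m = −116.

m = −116 or m = 116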